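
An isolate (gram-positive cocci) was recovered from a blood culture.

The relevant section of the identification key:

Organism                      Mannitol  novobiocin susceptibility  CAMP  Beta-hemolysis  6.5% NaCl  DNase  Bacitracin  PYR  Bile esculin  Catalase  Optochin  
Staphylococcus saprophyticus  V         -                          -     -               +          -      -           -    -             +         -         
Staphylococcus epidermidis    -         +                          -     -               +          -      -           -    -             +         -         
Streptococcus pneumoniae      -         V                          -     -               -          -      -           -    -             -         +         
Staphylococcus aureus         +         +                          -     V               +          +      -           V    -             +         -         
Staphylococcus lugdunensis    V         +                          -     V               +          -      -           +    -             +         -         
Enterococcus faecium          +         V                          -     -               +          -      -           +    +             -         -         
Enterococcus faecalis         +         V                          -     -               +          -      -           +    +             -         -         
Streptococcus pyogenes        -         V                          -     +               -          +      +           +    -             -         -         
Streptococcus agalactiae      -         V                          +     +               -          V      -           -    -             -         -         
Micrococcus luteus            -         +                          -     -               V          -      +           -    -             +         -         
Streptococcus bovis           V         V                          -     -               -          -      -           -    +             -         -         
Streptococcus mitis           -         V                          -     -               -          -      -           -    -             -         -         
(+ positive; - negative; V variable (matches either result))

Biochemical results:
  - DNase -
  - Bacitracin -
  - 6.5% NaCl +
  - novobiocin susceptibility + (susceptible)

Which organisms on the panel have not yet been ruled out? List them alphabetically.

6.5% NaCl +: excludes 5 organisms — 7 left.
Bacitracin -: excludes Micrococcus luteus — 6 left.
DNase -: excludes Staphylococcus aureus — 5 left.
novobiocin susceptibility +: excludes Staphylococcus saprophyticus — 4 left.

Enterococcus faecalis, Enterococcus faecium, Staphylococcus epidermidis, Staphylococcus lugdunensis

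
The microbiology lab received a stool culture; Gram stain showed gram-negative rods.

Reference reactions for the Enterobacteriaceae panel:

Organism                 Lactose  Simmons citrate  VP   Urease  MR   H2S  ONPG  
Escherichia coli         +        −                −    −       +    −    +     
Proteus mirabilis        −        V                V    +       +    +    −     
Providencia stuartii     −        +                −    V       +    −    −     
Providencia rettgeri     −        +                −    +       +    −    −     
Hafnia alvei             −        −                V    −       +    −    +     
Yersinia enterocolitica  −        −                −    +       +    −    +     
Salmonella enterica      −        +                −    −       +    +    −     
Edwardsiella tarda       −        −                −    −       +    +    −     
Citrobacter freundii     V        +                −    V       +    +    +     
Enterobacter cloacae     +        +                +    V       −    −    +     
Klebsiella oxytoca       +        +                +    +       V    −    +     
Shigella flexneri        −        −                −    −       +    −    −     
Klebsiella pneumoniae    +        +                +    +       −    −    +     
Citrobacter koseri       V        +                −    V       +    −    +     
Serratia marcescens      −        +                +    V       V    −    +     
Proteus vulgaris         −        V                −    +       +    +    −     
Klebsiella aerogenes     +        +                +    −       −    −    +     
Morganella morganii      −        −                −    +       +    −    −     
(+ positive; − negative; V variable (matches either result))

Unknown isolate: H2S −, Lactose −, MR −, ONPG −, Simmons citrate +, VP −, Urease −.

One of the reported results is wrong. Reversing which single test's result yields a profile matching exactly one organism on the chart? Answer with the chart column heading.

As reported, no row in the chart matches all 7 reactions.
Reversing ONPG → still no organism matches.
Reversing VP → still no organism matches.
Reversing H2S → still no organism matches.
Reversing Simmons citrate → still no organism matches.
Reversing Lactose → still no organism matches.
Reversing Urease → still no organism matches.
Reversing MR (to +) → unique match: Providencia stuartii.

MR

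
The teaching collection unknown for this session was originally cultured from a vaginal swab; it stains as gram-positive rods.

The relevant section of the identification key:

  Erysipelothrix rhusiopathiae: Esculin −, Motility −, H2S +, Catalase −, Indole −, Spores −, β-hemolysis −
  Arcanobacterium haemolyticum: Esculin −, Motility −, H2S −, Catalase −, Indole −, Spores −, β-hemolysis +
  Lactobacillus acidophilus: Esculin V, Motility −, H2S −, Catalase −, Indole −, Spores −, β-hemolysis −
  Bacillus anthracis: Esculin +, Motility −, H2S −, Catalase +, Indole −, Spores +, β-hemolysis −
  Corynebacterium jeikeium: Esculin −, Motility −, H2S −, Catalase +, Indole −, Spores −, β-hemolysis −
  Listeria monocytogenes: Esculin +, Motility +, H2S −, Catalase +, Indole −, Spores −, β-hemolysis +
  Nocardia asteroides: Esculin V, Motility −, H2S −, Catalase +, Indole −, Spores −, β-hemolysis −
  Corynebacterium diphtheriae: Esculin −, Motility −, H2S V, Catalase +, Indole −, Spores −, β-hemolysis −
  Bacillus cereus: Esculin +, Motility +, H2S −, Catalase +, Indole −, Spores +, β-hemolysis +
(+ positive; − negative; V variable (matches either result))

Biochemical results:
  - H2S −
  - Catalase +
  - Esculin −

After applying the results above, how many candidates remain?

3

H2S −: excludes Erysipelothrix rhusiopathiae — 8 left.
Catalase +: excludes Arcanobacterium haemolyticum, Lactobacillus acidophilus — 6 left.
Esculin −: excludes Bacillus anthracis, Listeria monocytogenes, Bacillus cereus — 3 left.
Still consistent: Corynebacterium diphtheriae, Corynebacterium jeikeium, Nocardia asteroides.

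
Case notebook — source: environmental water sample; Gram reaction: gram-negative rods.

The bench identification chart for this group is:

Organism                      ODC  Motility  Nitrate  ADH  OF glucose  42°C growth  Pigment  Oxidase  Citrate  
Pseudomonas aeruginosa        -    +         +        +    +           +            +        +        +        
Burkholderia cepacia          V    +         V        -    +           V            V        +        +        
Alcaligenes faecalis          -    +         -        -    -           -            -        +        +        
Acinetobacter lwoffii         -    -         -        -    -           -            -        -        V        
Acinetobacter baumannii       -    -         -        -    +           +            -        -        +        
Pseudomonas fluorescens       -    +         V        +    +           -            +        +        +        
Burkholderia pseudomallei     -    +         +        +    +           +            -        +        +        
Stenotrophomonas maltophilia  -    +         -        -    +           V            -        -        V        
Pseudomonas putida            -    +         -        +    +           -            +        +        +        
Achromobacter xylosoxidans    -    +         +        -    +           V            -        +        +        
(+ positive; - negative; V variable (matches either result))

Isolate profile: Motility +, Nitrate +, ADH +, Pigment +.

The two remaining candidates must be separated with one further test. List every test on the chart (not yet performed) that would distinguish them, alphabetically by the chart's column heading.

Motility +: excludes Acinetobacter lwoffii, Acinetobacter baumannii — 8 left.
Pigment +: excludes Alcaligenes faecalis, Burkholderia pseudomallei, Stenotrophomonas maltophilia, Achromobacter xylosoxidans — 4 left.
ADH +: excludes Burkholderia cepacia — 3 left.
Nitrate +: excludes Pseudomonas putida — 2 left.
Two candidates remain: Pseudomonas aeruginosa and Pseudomonas fluorescens.
  ODC: - vs - — same for both, does not separate.
  OF glucose: + vs + — same for both, does not separate.
  42°C growth: Pseudomonas aeruginosa +, Pseudomonas fluorescens - — discriminates.
  Oxidase: + vs + — same for both, does not separate.
  Citrate: + vs + — same for both, does not separate.

42°C growth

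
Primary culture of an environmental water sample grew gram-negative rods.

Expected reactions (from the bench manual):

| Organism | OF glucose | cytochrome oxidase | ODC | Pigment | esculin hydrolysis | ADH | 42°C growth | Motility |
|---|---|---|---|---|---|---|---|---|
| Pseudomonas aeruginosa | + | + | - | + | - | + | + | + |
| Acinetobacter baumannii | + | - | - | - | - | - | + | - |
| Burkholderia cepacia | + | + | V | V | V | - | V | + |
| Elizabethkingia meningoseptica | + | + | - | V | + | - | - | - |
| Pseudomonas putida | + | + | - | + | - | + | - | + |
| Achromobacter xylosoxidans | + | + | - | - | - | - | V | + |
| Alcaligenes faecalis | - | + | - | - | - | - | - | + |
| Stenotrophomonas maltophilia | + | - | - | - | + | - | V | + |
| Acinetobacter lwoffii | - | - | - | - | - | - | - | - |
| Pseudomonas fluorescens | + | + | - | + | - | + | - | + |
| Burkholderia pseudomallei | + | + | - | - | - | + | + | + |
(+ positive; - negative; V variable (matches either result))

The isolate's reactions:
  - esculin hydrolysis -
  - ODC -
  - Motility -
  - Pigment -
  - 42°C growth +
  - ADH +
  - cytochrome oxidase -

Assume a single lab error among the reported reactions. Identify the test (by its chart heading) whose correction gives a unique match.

ADH

As reported, no row in the chart matches all 7 reactions.
Reversing Pigment → still no organism matches.
Reversing cytochrome oxidase → still no organism matches.
Reversing 42°C growth → still no organism matches.
Reversing Motility → still no organism matches.
Reversing esculin hydrolysis → still no organism matches.
Reversing ADH (to -) → unique match: Acinetobacter baumannii.
Reversing ODC → still no organism matches.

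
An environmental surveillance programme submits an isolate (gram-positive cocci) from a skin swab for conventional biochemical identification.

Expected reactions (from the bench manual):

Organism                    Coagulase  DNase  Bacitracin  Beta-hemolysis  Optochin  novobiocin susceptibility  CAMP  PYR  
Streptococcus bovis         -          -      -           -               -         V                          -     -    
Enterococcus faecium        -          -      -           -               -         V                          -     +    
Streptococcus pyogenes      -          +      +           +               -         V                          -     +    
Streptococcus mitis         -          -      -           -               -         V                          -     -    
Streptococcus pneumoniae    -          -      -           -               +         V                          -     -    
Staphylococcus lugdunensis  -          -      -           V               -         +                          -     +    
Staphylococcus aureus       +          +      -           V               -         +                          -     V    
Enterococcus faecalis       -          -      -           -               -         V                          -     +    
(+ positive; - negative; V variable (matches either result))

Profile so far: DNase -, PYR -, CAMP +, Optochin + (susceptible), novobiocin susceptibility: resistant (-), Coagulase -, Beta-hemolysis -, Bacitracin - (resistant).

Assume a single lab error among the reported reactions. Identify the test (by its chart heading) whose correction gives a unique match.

CAMP

As reported, no row in the chart matches all 8 reactions.
Reversing Bacitracin → still no organism matches.
Reversing Coagulase → still no organism matches.
Reversing Beta-hemolysis → still no organism matches.
Reversing PYR → still no organism matches.
Reversing Optochin → still no organism matches.
Reversing CAMP (to -) → unique match: Streptococcus pneumoniae.
Reversing DNase → still no organism matches.
Reversing novobiocin susceptibility → still no organism matches.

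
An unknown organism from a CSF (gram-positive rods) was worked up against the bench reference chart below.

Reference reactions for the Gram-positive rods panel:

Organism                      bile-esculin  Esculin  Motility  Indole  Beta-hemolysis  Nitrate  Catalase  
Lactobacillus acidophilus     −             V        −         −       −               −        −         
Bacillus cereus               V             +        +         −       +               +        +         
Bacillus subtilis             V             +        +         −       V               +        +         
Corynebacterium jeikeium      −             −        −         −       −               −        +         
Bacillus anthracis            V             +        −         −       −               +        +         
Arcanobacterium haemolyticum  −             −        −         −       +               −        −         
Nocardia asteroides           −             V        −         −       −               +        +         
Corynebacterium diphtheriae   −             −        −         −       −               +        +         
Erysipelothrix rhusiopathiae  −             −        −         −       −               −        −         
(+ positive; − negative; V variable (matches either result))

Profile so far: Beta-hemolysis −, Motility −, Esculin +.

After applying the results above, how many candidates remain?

3

Beta-hemolysis −: excludes Bacillus cereus, Arcanobacterium haemolyticum — 7 left.
Motility −: excludes Bacillus subtilis — 6 left.
Esculin +: excludes Corynebacterium jeikeium, Corynebacterium diphtheriae, Erysipelothrix rhusiopathiae — 3 left.
Still consistent: Bacillus anthracis, Lactobacillus acidophilus, Nocardia asteroides.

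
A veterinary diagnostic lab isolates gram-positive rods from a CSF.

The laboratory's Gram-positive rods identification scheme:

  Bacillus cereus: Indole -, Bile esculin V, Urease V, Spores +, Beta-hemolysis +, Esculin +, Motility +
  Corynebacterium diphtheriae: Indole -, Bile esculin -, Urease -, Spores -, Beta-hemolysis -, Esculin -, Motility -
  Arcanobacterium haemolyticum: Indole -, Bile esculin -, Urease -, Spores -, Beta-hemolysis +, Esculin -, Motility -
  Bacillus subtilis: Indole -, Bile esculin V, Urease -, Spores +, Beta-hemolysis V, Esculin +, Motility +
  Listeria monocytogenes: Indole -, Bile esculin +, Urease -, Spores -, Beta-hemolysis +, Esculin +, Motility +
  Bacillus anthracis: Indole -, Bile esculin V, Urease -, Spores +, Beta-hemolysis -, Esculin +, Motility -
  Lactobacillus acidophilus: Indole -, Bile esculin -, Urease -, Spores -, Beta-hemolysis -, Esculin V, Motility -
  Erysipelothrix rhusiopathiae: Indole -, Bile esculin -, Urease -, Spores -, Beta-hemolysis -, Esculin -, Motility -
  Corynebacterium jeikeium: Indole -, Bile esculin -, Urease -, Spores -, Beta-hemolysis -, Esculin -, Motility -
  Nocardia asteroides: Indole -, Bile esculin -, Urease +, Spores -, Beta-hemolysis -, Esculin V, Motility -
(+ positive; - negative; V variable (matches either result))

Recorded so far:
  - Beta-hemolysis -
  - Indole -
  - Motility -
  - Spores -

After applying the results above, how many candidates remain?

5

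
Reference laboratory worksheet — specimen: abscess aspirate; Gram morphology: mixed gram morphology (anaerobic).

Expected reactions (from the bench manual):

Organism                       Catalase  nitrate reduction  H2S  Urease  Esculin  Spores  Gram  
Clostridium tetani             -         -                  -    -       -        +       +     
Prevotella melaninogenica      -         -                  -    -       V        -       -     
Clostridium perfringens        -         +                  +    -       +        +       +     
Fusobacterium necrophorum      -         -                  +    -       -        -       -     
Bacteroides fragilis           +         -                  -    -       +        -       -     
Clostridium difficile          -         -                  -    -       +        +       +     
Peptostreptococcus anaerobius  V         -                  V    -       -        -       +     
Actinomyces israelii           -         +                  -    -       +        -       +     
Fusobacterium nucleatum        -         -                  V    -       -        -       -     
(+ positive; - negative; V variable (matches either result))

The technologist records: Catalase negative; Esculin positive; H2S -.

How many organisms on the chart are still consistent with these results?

3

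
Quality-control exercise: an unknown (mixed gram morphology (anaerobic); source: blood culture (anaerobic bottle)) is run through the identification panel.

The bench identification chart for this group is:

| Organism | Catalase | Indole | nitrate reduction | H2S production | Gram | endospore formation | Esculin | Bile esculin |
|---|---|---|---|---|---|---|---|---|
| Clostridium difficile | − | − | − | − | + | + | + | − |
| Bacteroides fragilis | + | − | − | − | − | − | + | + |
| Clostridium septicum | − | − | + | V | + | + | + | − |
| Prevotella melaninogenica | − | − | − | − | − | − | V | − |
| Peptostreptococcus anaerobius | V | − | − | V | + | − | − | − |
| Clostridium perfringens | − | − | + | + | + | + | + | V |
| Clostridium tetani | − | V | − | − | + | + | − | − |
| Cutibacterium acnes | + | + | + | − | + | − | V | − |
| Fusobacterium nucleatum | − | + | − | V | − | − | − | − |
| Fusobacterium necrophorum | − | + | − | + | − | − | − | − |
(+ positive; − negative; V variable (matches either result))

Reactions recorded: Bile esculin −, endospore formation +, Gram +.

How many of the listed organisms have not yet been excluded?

Bile esculin −: excludes Bacteroides fragilis — 9 left.
Gram +: excludes Prevotella melaninogenica, Fusobacterium nucleatum, Fusobacterium necrophorum — 6 left.
endospore formation +: excludes Peptostreptococcus anaerobius, Cutibacterium acnes — 4 left.
Still consistent: Clostridium difficile, Clostridium perfringens, Clostridium septicum, Clostridium tetani.

4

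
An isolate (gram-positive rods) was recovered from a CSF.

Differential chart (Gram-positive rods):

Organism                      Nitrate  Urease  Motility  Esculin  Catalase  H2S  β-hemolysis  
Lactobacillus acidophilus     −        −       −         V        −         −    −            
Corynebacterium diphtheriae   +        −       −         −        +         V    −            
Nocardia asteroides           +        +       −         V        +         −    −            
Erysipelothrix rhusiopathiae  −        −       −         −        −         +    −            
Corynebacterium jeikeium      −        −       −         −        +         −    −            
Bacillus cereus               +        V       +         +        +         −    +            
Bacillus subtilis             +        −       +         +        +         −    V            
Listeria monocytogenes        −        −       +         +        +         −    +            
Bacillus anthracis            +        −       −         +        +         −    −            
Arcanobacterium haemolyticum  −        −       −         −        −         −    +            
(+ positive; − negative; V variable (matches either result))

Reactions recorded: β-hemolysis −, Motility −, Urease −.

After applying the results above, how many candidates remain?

5

β-hemolysis −: excludes Bacillus cereus, Listeria monocytogenes, Arcanobacterium haemolyticum — 7 left.
Urease −: excludes Nocardia asteroides — 6 left.
Motility −: excludes Bacillus subtilis — 5 left.
Still consistent: Bacillus anthracis, Corynebacterium diphtheriae, Corynebacterium jeikeium, Erysipelothrix rhusiopathiae, Lactobacillus acidophilus.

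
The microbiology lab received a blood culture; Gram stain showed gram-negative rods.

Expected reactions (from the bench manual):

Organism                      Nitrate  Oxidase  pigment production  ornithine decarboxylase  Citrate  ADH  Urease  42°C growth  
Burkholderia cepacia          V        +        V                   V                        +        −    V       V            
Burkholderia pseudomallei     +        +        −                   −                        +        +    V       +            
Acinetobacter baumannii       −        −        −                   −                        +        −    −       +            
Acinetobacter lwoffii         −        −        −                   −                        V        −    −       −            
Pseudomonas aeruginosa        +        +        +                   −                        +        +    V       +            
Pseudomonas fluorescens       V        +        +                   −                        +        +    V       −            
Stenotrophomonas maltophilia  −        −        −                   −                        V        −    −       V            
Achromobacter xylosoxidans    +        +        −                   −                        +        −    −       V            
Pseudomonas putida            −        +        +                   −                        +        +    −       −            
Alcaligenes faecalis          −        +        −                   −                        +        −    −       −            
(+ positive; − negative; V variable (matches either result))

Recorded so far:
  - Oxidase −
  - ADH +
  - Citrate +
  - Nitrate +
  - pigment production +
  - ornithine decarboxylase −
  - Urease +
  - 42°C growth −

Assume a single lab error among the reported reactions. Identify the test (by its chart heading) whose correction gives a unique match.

Oxidase

As reported, no row in the chart matches all 8 reactions.
Reversing ornithine decarboxylase → still no organism matches.
Reversing Nitrate → still no organism matches.
Reversing 42°C growth → still no organism matches.
Reversing pigment production → still no organism matches.
Reversing Urease → still no organism matches.
Reversing ADH → still no organism matches.
Reversing Oxidase (to +) → unique match: Pseudomonas fluorescens.
Reversing Citrate → still no organism matches.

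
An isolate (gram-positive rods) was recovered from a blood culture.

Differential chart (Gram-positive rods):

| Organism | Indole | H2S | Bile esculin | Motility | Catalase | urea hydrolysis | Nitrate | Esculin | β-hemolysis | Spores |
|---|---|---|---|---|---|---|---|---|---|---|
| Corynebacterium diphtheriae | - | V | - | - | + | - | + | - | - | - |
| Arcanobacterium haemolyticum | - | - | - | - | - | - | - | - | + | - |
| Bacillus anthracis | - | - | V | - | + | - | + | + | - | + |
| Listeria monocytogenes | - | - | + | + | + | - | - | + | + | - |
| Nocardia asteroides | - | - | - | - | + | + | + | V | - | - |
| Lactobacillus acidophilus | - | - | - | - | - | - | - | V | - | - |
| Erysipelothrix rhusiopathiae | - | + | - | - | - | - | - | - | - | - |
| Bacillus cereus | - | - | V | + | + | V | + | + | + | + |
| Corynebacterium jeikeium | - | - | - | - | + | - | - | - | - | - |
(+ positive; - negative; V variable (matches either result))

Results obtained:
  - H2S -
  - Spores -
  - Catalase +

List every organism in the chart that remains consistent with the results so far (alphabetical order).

Corynebacterium diphtheriae, Corynebacterium jeikeium, Listeria monocytogenes, Nocardia asteroides

Spores -: excludes Bacillus anthracis, Bacillus cereus — 7 left.
Catalase +: excludes Arcanobacterium haemolyticum, Lactobacillus acidophilus, Erysipelothrix rhusiopathiae — 4 left.
H2S -: all 4 remaining candidates are consistent.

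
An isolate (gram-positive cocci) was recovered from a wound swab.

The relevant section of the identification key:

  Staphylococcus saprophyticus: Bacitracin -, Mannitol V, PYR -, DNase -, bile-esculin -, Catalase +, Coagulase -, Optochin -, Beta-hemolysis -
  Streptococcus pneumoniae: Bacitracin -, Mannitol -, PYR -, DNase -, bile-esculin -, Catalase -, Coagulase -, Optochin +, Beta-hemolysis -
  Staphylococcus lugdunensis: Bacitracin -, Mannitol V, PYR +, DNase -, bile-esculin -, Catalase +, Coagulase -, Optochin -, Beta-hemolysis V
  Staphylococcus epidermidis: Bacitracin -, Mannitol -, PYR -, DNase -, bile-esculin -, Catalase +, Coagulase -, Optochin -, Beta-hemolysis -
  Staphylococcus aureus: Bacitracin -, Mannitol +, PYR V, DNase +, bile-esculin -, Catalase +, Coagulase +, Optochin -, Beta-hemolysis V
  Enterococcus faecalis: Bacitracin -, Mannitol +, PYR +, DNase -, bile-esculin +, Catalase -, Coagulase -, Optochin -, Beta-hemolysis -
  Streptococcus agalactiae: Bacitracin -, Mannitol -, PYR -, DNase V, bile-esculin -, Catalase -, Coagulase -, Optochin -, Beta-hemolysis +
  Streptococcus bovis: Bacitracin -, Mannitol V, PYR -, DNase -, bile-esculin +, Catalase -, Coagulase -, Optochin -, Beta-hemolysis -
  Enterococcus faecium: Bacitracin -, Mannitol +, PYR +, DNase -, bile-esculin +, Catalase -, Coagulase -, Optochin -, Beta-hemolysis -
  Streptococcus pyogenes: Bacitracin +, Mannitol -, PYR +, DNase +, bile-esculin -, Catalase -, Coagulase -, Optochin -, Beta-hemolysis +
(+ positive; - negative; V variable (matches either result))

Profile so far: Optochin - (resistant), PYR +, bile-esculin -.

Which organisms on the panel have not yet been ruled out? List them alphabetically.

Staphylococcus aureus, Staphylococcus lugdunensis, Streptococcus pyogenes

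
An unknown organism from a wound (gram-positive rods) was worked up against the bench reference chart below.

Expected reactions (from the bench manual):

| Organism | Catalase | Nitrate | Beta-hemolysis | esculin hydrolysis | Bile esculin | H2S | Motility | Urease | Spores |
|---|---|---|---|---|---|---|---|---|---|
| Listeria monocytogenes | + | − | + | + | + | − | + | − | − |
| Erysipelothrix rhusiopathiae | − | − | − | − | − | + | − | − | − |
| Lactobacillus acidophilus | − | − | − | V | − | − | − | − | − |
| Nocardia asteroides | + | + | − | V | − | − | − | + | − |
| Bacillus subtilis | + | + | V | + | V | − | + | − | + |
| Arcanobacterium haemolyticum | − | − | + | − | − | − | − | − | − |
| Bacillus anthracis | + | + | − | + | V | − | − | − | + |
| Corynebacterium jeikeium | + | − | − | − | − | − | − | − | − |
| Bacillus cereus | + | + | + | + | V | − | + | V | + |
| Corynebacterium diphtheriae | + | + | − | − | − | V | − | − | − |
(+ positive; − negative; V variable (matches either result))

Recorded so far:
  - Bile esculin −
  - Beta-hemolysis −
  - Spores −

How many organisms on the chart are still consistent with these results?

Bile esculin −: excludes Listeria monocytogenes — 9 left.
Beta-hemolysis −: excludes Arcanobacterium haemolyticum, Bacillus cereus — 7 left.
Spores −: excludes Bacillus subtilis, Bacillus anthracis — 5 left.
Still consistent: Corynebacterium diphtheriae, Corynebacterium jeikeium, Erysipelothrix rhusiopathiae, Lactobacillus acidophilus, Nocardia asteroides.

5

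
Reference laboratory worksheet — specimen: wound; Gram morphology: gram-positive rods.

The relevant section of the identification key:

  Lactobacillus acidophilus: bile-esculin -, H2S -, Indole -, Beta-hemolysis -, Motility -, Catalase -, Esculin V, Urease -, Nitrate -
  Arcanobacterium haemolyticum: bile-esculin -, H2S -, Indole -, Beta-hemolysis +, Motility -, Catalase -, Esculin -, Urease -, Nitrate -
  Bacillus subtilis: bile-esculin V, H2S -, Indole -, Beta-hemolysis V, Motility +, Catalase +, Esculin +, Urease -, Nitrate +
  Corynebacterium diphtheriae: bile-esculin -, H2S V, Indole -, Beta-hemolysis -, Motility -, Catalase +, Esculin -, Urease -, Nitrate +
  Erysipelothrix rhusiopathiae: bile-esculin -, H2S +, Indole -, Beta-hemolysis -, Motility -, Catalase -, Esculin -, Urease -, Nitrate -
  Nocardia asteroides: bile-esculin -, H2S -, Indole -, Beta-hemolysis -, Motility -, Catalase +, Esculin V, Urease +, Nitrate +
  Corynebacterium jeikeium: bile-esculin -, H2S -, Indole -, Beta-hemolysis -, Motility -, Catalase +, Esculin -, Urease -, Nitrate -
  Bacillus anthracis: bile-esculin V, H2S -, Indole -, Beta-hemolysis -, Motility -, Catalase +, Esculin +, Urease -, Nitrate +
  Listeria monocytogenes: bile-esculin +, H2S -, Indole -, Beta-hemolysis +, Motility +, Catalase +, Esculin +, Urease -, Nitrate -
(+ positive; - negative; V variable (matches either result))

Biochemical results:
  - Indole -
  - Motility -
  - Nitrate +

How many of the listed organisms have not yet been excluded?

3

Motility -: excludes Bacillus subtilis, Listeria monocytogenes — 7 left.
Indole -: all 7 remaining candidates are consistent.
Nitrate +: excludes Lactobacillus acidophilus, Arcanobacterium haemolyticum, Erysipelothrix rhusiopathiae, Corynebacterium jeikeium — 3 left.
Still consistent: Bacillus anthracis, Corynebacterium diphtheriae, Nocardia asteroides.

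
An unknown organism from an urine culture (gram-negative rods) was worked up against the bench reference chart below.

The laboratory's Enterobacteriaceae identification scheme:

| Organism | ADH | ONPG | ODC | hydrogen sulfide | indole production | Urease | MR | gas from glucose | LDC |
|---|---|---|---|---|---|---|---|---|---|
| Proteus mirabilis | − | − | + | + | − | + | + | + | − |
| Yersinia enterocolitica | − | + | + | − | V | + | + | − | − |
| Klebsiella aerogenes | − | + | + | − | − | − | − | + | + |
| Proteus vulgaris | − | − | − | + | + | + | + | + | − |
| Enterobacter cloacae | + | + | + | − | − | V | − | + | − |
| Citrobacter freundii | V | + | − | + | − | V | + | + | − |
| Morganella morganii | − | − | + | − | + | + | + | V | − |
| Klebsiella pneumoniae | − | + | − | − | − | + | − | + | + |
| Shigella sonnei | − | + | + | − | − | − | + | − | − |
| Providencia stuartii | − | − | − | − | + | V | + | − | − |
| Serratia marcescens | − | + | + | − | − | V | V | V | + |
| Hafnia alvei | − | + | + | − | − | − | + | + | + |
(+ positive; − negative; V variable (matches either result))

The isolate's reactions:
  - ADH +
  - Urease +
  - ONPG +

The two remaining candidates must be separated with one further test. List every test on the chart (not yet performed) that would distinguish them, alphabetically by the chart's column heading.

ONPG +: excludes Proteus mirabilis, Proteus vulgaris, Morganella morganii, Providencia stuartii — 8 left.
ADH +: excludes 6 organisms — 2 left.
Urease +: all 2 remaining candidates are consistent.
Two candidates remain: Citrobacter freundii and Enterobacter cloacae.
  ODC: Citrobacter freundii −, Enterobacter cloacae + — discriminates.
  hydrogen sulfide: Citrobacter freundii +, Enterobacter cloacae − — discriminates.
  indole production: − vs − — same for both, does not separate.
  MR: Citrobacter freundii +, Enterobacter cloacae − — discriminates.
  gas from glucose: + vs + — same for both, does not separate.
  LDC: − vs − — same for both, does not separate.

hydrogen sulfide, MR, ODC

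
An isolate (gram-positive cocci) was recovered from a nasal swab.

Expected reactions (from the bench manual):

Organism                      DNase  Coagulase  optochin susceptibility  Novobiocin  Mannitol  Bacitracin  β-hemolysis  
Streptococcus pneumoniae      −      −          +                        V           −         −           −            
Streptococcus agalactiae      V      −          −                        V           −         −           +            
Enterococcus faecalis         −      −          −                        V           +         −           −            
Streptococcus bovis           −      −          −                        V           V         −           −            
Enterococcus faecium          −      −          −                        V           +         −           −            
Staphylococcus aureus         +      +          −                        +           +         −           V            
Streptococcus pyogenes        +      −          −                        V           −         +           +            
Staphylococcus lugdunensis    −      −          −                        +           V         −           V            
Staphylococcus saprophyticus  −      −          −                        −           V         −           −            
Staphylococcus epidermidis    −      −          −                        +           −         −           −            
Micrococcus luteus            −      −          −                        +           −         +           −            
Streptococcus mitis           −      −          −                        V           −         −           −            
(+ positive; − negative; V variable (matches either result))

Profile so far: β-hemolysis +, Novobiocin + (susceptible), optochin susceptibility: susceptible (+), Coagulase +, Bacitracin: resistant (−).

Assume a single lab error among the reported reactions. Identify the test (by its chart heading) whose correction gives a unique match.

optochin susceptibility

As reported, no row in the chart matches all 5 reactions.
Reversing Bacitracin → still no organism matches.
Reversing optochin susceptibility (to −) → unique match: Staphylococcus aureus.
Reversing β-hemolysis → still no organism matches.
Reversing Novobiocin → still no organism matches.
Reversing Coagulase → still no organism matches.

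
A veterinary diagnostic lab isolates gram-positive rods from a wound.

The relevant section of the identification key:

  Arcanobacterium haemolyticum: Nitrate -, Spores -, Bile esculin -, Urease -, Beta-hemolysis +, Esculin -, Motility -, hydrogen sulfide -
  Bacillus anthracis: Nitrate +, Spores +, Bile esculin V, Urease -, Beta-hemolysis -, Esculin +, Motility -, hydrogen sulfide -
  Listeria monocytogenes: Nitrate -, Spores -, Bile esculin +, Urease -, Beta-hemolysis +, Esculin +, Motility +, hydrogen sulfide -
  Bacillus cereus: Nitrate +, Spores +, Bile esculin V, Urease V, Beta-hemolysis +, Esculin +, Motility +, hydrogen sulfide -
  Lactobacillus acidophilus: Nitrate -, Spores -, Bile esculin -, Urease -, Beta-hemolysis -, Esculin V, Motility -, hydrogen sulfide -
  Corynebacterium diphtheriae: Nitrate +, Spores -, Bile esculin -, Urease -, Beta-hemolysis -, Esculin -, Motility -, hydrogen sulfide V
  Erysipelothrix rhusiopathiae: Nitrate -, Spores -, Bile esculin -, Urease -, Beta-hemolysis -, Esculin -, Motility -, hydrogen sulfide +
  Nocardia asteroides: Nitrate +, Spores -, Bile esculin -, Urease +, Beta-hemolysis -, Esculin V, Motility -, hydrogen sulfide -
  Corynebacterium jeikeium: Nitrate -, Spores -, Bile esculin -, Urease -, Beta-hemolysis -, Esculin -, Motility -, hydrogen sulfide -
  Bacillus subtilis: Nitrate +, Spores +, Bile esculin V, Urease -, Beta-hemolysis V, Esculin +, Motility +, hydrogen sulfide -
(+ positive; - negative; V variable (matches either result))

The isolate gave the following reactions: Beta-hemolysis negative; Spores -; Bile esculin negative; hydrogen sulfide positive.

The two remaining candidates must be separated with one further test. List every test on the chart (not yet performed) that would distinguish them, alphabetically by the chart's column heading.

Beta-hemolysis -: excludes Arcanobacterium haemolyticum, Listeria monocytogenes, Bacillus cereus — 7 left.
Bile esculin -: all 7 remaining candidates are consistent.
Spores -: excludes Bacillus anthracis, Bacillus subtilis — 5 left.
hydrogen sulfide +: excludes Lactobacillus acidophilus, Nocardia asteroides, Corynebacterium jeikeium — 2 left.
Two candidates remain: Corynebacterium diphtheriae and Erysipelothrix rhusiopathiae.
  Nitrate: Corynebacterium diphtheriae +, Erysipelothrix rhusiopathiae - — discriminates.
  Urease: - vs - — same for both, does not separate.
  Esculin: - vs - — same for both, does not separate.
  Motility: - vs - — same for both, does not separate.

Nitrate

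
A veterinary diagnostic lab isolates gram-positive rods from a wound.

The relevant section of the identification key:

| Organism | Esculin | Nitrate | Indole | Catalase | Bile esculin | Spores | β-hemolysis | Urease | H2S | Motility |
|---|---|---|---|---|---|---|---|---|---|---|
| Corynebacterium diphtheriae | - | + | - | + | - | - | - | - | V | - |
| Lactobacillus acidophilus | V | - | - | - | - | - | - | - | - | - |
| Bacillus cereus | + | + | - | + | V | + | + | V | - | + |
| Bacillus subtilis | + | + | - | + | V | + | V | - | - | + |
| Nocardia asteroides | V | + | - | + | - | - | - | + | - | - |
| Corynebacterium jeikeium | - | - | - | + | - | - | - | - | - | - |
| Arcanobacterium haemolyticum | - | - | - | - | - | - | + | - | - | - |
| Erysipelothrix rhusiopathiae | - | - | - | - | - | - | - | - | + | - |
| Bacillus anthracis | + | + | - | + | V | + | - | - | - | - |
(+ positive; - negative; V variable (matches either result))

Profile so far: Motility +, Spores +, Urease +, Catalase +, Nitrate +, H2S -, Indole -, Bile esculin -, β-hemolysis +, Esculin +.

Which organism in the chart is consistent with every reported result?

β-hemolysis +: excludes 6 organisms — 3 left.
Motility +: excludes Arcanobacterium haemolyticum — 2 left.
Esculin +: all 2 remaining candidates are consistent.
H2S -: all 2 remaining candidates are consistent.
Indole -: all 2 remaining candidates are consistent.
Catalase +: all 2 remaining candidates are consistent.
Bile esculin -: all 2 remaining candidates are consistent.
Spores +: all 2 remaining candidates are consistent.
Urease +: excludes Bacillus subtilis — 1 left.
Nitrate +: the one remaining candidate is consistent.

Bacillus cereus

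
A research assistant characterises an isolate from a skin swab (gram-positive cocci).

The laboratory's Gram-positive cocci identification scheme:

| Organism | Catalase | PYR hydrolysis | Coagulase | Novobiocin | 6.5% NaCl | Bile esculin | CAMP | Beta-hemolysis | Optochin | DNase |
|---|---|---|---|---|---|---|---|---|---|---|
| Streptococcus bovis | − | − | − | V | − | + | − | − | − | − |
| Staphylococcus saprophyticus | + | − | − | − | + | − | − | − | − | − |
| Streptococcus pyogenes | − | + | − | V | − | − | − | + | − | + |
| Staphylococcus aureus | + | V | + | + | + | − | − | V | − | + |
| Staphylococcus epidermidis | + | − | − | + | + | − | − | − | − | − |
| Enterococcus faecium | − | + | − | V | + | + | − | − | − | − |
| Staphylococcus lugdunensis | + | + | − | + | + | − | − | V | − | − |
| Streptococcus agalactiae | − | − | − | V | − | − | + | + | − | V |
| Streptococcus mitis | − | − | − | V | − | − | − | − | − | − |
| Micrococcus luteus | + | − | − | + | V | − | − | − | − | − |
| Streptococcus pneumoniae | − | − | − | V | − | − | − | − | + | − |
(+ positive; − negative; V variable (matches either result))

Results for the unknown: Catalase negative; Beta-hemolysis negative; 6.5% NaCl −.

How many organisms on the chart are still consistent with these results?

6.5% NaCl −: excludes 5 organisms — 6 left.
Beta-hemolysis −: excludes Streptococcus pyogenes, Streptococcus agalactiae — 4 left.
Catalase −: excludes Micrococcus luteus — 3 left.
Still consistent: Streptococcus bovis, Streptococcus mitis, Streptococcus pneumoniae.

3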